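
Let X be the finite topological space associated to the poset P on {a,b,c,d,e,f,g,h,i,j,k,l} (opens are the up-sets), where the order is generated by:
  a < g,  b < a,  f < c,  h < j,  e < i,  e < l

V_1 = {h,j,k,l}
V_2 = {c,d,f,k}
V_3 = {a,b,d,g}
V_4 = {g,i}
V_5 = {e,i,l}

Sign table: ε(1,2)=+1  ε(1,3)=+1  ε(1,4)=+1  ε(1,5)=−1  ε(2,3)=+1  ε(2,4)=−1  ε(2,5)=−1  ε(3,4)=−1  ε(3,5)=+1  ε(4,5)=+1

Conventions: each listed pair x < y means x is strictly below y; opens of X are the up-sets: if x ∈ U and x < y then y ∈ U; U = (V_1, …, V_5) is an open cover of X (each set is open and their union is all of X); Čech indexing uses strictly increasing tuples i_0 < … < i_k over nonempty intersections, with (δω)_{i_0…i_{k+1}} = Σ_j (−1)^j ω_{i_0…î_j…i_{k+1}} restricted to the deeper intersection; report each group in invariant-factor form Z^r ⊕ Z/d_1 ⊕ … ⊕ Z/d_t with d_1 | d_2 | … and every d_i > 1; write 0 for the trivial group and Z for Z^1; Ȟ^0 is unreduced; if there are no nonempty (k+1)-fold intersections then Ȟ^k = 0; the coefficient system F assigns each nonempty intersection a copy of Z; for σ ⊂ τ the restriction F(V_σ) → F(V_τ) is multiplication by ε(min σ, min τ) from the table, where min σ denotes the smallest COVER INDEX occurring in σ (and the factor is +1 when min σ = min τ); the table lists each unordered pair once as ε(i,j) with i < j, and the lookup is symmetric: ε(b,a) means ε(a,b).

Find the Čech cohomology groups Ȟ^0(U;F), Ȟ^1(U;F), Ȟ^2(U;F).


Ȟ^0 = Z, Ȟ^1 = Z and Ȟ^2 = 0

nonempty intersections:
  V12={k} V15={l} V23={d} V34={g} V45={i}
C dims 5,5; δ0: rk 4, SNF 1^4
Ȟ^0: (5−4)−0=1 ⇒ Z
Ȟ^1: (5−0)−4=1 ⇒ Z
Ȟ^2: (0−0)−0=0 ⇒ 0


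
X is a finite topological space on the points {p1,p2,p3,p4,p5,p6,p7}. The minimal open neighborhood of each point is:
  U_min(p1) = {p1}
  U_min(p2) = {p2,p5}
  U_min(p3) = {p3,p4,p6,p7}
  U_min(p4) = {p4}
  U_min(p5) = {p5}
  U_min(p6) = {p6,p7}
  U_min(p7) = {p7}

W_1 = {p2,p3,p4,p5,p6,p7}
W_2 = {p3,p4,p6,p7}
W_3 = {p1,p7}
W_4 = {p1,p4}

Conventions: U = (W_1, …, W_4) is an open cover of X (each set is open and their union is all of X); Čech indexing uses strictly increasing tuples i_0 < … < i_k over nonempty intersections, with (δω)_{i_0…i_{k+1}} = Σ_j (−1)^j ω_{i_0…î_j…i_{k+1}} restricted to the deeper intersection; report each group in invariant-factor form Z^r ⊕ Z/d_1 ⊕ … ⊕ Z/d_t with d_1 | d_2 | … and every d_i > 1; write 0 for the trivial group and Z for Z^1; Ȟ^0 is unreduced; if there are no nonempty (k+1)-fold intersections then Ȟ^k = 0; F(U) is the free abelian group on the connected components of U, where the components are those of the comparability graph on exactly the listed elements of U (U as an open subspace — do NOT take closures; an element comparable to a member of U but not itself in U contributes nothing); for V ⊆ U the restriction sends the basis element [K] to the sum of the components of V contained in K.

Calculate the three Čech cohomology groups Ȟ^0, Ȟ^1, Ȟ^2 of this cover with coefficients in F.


Ȟ^0 ≅ Z^3, Ȟ^1 ≅ 0, Ȟ^2 ≅ 0

nerve simplices:
  W12={p3,p4,p6,p7} W13={p7} W14={p4} W23={p7} W24={p4} W34={p1}
  W123={p7} W124={p4}
components per intersection:
  W1: {p2,p5} {p3,p4,p6,p7}
  W2: {p3,p4,p6,p7}
  W3: {p1} {p7}
  W4: {p1} {p4}
  W12: {p3,p4,p6,p7}
  W13: {p7}
  W14: {p4}
  W23: {p7}
  W24: {p4}
  W34: {p1}
  W123: {p7}
  W124: {p4}
C dims 7,6,2; δ0: rk 4, SNF 1^4; δ1: rk 2, SNF 1^2
degree 0: 7−4−0 = 3 → Ȟ^0 ≅ Z^3
degree 1: 6−2−4 = 0 → Ȟ^1 ≅ 0
degree 2: 2−0−2 = 0 → Ȟ^2 ≅ 0


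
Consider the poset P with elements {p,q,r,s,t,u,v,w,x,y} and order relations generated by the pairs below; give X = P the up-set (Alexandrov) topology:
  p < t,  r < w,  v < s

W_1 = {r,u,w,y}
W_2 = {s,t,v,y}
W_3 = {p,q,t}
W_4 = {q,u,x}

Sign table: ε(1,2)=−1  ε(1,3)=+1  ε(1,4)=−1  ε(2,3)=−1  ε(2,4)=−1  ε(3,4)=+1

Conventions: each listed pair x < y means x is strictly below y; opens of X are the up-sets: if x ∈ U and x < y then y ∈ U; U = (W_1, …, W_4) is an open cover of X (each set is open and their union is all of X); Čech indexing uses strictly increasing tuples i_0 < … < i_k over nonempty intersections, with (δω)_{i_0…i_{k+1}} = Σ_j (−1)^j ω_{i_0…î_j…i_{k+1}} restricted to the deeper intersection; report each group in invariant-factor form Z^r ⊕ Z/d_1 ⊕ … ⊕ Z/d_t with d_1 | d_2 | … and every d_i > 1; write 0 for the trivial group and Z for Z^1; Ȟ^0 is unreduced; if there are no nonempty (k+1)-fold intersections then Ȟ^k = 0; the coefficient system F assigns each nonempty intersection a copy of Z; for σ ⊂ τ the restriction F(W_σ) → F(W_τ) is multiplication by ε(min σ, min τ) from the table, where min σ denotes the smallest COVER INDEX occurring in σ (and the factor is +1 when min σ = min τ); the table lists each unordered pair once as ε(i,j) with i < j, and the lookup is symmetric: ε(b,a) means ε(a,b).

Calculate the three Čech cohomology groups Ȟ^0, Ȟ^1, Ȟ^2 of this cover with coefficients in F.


Ȟ^0(U;F) ≅ 0, Ȟ^1(U;F) ≅ Z/2, Ȟ^2(U;F) ≅ 0

intersection data:
  W12={y} W14={u} W23={t} W34={q}
C dims 4,4; δ0: rk 4, SNF 1^3·2
Ȟ^0 = (4 − 4) − 0 = 0, so Ȟ^0 ≅ 0
Ȟ^1 = (4 − 0) − 4 = 0 plus torsion [2], so Ȟ^1 ≅ Z/2
Ȟ^2 = (0 − 0) − 0 = 0, so Ȟ^2 ≅ 0


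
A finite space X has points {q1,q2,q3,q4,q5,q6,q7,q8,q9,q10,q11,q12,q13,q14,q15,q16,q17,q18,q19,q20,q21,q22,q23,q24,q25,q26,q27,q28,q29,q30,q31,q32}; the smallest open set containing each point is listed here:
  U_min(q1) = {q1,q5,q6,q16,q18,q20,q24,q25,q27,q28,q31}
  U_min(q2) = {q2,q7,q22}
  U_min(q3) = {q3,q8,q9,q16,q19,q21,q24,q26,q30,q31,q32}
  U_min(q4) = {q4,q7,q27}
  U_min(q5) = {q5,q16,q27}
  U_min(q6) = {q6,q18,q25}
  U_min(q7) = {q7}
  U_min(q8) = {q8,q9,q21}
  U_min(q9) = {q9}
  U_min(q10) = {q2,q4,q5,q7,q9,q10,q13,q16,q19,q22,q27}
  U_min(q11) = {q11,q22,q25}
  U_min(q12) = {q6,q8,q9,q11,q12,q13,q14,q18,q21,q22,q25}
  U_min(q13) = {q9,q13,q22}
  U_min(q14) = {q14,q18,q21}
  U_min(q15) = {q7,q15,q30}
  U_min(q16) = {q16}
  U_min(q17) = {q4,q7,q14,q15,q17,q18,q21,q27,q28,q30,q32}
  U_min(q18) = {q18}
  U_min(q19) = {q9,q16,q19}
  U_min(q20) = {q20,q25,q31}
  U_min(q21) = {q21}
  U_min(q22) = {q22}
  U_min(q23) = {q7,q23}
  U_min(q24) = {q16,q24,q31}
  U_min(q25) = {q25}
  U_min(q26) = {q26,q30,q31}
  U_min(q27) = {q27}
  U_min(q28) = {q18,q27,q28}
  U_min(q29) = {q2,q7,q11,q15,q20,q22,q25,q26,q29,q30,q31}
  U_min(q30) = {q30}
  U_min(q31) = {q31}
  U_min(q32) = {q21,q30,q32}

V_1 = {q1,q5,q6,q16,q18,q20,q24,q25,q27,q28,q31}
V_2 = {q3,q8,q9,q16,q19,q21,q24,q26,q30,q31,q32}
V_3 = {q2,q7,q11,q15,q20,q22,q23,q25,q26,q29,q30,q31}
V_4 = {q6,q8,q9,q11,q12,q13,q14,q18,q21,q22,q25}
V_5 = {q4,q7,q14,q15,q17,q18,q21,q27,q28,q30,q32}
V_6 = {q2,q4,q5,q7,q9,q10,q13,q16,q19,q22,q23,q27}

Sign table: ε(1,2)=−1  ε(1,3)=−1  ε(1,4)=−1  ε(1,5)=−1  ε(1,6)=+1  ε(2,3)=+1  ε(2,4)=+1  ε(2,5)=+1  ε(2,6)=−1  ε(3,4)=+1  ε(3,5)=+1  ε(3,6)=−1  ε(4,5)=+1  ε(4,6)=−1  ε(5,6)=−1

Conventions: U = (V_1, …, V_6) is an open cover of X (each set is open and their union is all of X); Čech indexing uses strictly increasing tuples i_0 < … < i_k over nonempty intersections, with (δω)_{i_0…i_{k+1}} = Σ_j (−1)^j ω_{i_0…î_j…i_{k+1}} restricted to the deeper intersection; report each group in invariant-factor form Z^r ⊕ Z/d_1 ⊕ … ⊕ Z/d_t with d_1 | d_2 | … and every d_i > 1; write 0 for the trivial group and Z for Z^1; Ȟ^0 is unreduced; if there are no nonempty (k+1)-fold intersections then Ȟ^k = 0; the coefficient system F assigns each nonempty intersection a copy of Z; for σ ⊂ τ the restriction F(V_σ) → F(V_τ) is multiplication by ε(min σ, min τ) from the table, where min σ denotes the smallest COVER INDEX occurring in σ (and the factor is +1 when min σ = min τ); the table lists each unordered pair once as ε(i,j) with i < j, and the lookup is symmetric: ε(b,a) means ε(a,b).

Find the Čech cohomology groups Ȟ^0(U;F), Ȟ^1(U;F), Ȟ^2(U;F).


Ȟ^0 = Z; Ȟ^1 = 0; Ȟ^2 = Z/2

nonempty intersections:
  V12={q16,q24,q31} V13={q20,q25,q31} V14={q6,q18,q25} V15={q18,q27,q28} V16={q5,q16,q27} V23={q26,q30,q31} V24={q8,q9,q21} V25={q21,q30,q32} V26={q9,q16,q19} V34={q11,q22,q25} V35={q7,q15,q30} V36={q2,q7,q22,q23} V45={q14,q18,q21} V46={q9,q13,q22} V56={q4,q7,q27}
  V123={q31} V126={q16} V134={q25} V145={q18} V156={q27} V235={q30} V245={q21} V246={q9} V346={q22} V356={q7}
C dims 6,15,10; δ0: rk 5, SNF 1^5; δ1: rk 10, SNF 1^9·2
Ȟ^0: (6−5)−0=1 ⇒ Z
Ȟ^1: (15−10)−5=0 ⇒ 0
Ȟ^2: (10−0)−10=0 plus torsion [2] ⇒ Z/2


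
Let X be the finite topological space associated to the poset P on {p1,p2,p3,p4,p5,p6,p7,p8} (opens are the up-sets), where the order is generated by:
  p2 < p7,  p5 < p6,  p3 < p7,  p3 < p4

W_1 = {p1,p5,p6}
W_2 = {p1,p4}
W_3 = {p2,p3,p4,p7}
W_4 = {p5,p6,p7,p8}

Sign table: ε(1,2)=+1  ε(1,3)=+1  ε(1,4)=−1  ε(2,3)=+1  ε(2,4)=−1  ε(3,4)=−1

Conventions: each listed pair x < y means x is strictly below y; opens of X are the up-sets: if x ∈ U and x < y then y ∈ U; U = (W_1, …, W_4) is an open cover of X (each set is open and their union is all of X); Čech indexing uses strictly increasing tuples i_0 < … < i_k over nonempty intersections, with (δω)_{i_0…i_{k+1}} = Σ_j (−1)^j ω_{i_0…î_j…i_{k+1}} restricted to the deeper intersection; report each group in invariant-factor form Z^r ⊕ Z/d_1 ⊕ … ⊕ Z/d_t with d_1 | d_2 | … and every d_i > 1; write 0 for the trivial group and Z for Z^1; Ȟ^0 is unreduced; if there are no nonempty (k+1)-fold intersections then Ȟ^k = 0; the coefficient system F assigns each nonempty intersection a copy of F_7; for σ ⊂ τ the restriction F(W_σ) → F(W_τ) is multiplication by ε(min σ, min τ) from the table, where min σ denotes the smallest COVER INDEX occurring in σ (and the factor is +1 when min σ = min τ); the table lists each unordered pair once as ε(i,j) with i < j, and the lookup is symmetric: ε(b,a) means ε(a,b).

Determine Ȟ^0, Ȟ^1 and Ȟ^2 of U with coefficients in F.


nonempty intersections:
  W12={p1} W14={p5,p6} W23={p4} W34={p7}
C dims 4,4; δ0: rk_F7 3
Ȟ^0: (4−3)−0=1 ⇒ Z/7
Ȟ^1: (4−0)−3=1 ⇒ Z/7
Ȟ^2: (0−0)−0=0 ⇒ 0

Ȟ^0 = Z/7, Ȟ^1 = Z/7 and Ȟ^2 = 0


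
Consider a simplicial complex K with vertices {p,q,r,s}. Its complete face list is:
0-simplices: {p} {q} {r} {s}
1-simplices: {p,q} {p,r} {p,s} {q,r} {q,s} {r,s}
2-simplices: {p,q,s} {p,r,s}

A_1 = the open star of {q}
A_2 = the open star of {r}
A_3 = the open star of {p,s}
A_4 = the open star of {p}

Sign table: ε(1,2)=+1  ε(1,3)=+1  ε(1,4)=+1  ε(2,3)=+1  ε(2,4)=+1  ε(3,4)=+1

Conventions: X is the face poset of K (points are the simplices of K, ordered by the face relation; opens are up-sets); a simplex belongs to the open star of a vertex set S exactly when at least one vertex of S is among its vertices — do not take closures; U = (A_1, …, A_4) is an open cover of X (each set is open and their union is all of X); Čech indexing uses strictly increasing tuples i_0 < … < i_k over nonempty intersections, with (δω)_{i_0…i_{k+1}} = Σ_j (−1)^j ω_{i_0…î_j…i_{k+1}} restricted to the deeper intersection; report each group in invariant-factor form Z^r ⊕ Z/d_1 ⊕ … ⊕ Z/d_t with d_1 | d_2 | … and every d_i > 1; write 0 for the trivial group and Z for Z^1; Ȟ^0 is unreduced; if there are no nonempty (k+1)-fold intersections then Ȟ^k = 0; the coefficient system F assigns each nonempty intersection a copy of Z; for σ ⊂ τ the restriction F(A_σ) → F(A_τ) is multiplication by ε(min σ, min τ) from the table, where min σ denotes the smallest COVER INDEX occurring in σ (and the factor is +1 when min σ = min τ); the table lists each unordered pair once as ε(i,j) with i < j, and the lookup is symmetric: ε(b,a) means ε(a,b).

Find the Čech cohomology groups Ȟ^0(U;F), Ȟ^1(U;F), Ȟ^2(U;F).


Ȟ^0 ≅ Z,  Ȟ^1 ≅ Z,  Ȟ^2 ≅ 0

nerve of the cover:
  A1={{q},{p,q},{q,r},{q,s},{p,q,s}} A2={{r},{p,r},{q,r},{r,s},{p,r,s}} A3={{p},{s},{p,q},{p,r},{p,s},{q,s},{r,s},{p,q,s},{p,r,s}} A4={{p},{p,q},{p,r},{p,s},{p,q,s},{p,r,s}}
  A12={{q,r}} A13={{p,q},{q,s},{p,q,s}} A14={{p,q},{p,q,s}} A23={{p,r},{r,s},{p,r,s}} A24={{p,r},{p,r,s}} A34={{p},{p,q},{p,r},{p,s},{p,q,s},{p,r,s}}
  A134={{p,q},{p,q,s}} A234={{p,r},{p,r,s}}
C dims 4,6,2; δ0: rk 3, SNF 1^3; δ1: rk 2, SNF 1^2
Ȟ^0 = (4 − 3) − 0 = 1, so Ȟ^0 ≅ Z
Ȟ^1 = (6 − 2) − 3 = 1, so Ȟ^1 ≅ Z
Ȟ^2 = (2 − 0) − 2 = 0, so Ȟ^2 ≅ 0


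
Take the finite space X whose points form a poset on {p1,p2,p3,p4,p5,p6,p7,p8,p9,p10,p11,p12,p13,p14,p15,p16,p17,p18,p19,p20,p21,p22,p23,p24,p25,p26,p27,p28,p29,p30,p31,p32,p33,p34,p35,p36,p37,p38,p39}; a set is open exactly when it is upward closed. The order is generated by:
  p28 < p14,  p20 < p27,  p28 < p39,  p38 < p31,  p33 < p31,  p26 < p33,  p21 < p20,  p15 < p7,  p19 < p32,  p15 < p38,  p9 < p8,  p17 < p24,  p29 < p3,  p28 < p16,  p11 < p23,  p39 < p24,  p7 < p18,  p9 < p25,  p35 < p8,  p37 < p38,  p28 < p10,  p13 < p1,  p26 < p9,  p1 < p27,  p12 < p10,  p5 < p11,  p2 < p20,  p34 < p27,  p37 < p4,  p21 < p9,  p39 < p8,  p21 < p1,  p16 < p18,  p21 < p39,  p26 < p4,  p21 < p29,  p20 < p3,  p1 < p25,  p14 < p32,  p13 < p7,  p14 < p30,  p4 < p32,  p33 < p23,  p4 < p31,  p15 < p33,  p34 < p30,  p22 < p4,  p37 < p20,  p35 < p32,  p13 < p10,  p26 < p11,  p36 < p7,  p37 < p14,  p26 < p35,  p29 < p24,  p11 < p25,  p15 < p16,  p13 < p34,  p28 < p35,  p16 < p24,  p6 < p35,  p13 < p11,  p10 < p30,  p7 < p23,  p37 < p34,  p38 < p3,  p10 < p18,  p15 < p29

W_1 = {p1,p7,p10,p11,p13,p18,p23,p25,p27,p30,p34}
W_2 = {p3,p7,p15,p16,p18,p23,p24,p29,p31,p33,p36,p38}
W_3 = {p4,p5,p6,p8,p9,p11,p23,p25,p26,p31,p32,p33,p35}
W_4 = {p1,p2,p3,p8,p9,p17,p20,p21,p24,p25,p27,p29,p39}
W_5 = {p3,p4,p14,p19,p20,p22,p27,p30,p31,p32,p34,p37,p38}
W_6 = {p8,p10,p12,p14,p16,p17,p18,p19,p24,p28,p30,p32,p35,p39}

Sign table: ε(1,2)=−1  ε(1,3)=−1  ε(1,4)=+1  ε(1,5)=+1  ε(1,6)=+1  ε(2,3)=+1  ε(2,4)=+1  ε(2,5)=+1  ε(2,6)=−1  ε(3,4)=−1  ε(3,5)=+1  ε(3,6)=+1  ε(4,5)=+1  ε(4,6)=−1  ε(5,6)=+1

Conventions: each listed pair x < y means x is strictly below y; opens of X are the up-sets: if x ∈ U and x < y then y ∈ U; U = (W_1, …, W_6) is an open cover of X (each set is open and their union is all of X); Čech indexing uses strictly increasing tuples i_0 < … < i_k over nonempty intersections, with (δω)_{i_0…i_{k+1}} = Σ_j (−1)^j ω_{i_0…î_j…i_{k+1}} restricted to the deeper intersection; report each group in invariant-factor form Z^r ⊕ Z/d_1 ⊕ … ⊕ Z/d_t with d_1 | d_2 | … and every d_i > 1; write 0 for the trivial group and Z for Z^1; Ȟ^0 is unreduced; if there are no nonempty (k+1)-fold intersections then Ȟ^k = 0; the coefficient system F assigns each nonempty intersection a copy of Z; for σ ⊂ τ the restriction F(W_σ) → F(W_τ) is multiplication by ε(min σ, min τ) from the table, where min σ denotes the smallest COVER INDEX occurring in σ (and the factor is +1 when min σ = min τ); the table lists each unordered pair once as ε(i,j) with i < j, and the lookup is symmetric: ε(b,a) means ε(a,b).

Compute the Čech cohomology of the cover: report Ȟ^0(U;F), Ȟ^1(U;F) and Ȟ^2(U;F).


Ȟ^0 ≅ 0,  Ȟ^1 ≅ Z/2,  Ȟ^2 ≅ Z

nerve simplices:
  W12={p7,p18,p23} W13={p11,p23,p25} W14={p1,p25,p27} W15={p27,p30,p34} W16={p10,p18,p30} W23={p23,p31,p33} W24={p3,p24,p29} W25={p3,p31,p38} W26={p16,p18,p24} W34={p8,p9,p25} W35={p4,p31,p32} W36={p8,p32,p35} W45={p3,p20,p27} W46={p8,p17,p24,p39} W56={p14,p19,p30,p32}
  W123={p23} W126={p18} W134={p25} W145={p27} W156={p30} W235={p31} W245={p3} W246={p24} W346={p8} W356={p32}
C dims 6,15,10; δ0: rk 6, SNF 1^5·2; δ1: rk 9, SNF 1^9
degree 0: 6−6−0 = 0 → Ȟ^0 ≅ 0
degree 1: 15−9−6 = 0 plus torsion [2] → Ȟ^1 ≅ Z/2
degree 2: 10−0−9 = 1 → Ȟ^2 ≅ Z


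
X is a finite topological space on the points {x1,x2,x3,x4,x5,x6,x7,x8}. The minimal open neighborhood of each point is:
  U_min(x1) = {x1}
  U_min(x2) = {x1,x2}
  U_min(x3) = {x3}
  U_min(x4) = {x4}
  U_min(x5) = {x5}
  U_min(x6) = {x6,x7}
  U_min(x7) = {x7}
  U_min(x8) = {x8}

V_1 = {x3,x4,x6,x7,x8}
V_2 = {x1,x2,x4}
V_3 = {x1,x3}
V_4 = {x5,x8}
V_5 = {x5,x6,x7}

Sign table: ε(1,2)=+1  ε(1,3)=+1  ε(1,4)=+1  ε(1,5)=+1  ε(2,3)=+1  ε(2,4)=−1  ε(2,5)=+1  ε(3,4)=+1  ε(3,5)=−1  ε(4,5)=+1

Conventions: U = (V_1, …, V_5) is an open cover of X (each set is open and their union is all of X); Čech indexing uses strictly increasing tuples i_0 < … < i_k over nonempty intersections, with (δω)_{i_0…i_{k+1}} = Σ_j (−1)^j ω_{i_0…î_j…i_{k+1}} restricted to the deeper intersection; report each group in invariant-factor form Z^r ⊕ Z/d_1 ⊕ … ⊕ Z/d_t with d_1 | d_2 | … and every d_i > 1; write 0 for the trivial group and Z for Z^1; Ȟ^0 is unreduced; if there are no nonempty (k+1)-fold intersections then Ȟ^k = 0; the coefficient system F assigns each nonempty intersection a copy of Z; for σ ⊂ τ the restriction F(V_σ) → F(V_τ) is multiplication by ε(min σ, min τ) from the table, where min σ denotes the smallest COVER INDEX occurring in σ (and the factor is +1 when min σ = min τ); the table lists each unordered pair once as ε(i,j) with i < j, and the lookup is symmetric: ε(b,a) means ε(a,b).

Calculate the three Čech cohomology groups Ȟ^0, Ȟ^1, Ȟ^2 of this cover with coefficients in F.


Ȟ^0 ≅ Z; Ȟ^1 ≅ Z^2; Ȟ^2 ≅ 0

nonempty overlaps:
  V12={x4} V13={x3} V14={x8} V15={x6,x7} V23={x1} V45={x5}
C dims 5,6; δ0: rk 4, SNF 1^4
degree 0: 5−4−0 = 1 → Ȟ^0 ≅ Z
degree 1: 6−0−4 = 2 → Ȟ^1 ≅ Z^2
degree 2: 0−0−0 = 0 → Ȟ^2 ≅ 0


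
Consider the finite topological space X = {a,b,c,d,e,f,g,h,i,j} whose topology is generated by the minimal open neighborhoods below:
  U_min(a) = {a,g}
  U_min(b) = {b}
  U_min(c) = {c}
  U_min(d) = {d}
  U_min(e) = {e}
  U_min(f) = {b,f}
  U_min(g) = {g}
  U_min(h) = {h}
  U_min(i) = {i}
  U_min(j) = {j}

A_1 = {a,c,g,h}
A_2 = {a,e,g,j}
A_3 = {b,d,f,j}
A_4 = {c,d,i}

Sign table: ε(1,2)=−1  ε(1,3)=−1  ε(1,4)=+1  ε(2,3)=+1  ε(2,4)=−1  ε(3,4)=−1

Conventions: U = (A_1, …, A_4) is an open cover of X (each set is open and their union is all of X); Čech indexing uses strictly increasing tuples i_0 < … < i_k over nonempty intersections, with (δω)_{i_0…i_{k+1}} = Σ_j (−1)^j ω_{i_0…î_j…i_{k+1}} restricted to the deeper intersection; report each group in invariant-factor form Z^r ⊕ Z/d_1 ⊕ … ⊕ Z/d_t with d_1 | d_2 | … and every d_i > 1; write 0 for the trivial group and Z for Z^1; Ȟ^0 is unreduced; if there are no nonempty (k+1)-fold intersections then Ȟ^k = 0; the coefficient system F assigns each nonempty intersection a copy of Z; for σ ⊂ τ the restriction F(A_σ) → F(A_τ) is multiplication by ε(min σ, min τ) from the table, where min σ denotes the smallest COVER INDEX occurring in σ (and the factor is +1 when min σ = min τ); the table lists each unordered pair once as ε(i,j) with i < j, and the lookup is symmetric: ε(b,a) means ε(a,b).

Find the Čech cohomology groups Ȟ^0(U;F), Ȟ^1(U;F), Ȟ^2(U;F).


nonempty overlaps:
  A12={a,g} A14={c} A23={j} A34={d}
C dims 4,4; δ0: rk 3, SNF 1^3
degree 0: 4−3−0 = 1 → Ȟ^0 ≅ Z
degree 1: 4−0−3 = 1 → Ȟ^1 ≅ Z
degree 2: 0−0−0 = 0 → Ȟ^2 ≅ 0

Ȟ^0(U;F) ≅ Z, Ȟ^1(U;F) ≅ Z and Ȟ^2(U;F) ≅ 0


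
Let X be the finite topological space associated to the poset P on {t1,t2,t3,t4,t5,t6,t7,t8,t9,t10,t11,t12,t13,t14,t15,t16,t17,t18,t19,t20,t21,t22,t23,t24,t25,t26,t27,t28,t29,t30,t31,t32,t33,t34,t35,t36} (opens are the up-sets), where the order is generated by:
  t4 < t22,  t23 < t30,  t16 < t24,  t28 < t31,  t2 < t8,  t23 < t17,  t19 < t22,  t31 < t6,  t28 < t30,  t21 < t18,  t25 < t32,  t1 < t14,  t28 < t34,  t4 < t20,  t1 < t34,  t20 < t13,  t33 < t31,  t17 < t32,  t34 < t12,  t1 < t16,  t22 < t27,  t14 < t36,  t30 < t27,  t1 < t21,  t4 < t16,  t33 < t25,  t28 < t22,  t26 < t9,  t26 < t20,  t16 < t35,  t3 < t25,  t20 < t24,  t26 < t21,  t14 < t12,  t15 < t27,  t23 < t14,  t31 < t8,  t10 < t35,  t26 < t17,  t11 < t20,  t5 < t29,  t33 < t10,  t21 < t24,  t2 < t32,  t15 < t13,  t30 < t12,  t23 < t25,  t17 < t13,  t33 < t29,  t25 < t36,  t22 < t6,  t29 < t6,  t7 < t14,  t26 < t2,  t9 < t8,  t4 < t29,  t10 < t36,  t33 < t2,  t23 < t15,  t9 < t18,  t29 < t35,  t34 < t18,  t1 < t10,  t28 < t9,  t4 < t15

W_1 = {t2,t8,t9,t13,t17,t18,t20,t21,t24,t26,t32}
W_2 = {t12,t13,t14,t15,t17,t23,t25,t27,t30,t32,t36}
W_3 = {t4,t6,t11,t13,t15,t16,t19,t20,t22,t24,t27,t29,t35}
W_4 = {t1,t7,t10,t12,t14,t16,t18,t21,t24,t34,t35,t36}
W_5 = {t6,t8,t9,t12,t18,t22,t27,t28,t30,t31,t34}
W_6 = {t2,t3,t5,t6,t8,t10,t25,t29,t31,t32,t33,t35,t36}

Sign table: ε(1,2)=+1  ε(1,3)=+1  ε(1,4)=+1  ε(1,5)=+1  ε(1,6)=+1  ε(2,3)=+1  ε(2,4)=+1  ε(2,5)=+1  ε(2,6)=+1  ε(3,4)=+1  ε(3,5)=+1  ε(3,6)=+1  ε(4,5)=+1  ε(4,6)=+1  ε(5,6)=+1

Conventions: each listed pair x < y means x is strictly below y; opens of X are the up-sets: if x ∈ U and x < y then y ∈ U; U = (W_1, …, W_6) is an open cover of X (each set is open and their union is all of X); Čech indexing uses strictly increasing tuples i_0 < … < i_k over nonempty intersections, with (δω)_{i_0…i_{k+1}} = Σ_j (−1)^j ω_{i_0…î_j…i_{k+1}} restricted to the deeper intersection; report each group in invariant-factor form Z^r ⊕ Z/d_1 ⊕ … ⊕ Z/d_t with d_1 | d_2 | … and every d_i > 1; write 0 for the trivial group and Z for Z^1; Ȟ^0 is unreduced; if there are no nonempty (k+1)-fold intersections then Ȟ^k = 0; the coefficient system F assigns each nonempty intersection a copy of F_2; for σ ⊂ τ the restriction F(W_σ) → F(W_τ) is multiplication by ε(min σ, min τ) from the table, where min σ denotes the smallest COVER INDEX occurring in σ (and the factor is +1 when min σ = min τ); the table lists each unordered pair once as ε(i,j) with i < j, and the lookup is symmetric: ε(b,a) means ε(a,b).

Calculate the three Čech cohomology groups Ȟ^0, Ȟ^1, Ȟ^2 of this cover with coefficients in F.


nonempty intersections:
  W12={t13,t17,t32} W13={t13,t20,t24} W14={t18,t21,t24} W15={t8,t9,t18} W16={t2,t8,t32} W23={t13,t15,t27} W24={t12,t14,t36} W25={t12,t27,t30} W26={t25,t32,t36} W34={t16,t24,t35} W35={t6,t22,t27} W36={t6,t29,t35} W45={t12,t18,t34} W46={t10,t35,t36} W56={t6,t8,t31}
  W123={t13} W126={t32} W134={t24} W145={t18} W156={t8} W235={t27} W245={t12} W246={t36} W346={t35} W356={t6}
C dims 6,15,10; δ0: rk_F2 5; δ1: rk_F2 9
Ȟ^0: (6−5)−0=1 ⇒ Z/2
Ȟ^1: (15−9)−5=1 ⇒ Z/2
Ȟ^2: (10−0)−9=1 ⇒ Z/2

Ȟ^0 = Z/2, Ȟ^1 = Z/2, Ȟ^2 = Z/2


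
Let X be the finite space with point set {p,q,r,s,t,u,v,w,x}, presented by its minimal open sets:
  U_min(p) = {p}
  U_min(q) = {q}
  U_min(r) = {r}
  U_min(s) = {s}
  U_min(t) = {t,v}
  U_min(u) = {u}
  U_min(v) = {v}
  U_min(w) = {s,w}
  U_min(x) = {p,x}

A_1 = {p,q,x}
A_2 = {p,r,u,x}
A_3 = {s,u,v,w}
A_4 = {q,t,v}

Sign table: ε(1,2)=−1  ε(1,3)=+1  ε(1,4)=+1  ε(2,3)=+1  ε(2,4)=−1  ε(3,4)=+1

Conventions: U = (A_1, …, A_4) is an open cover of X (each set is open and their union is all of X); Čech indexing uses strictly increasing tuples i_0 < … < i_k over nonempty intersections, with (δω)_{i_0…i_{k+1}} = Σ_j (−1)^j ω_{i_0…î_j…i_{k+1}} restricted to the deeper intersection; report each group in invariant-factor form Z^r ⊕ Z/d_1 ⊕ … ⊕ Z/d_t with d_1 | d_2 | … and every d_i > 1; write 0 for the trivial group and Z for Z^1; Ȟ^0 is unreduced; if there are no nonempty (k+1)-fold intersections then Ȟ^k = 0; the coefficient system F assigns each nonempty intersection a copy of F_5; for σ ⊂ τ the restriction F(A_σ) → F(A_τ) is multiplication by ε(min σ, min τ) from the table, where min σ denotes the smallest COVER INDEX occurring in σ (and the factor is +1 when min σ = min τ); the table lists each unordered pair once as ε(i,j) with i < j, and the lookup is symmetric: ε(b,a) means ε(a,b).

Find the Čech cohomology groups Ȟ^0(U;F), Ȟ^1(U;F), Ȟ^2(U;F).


intersection data:
  A12={p,x} A14={q} A23={u} A34={v}
C dims 4,4; δ0: rk_F5 4
Ȟ^0 = (4 − 4) − 0 = 0, so Ȟ^0 ≅ 0
Ȟ^1 = (4 − 0) − 4 = 0, so Ȟ^1 ≅ 0
Ȟ^2 = (0 − 0) − 0 = 0, so Ȟ^2 ≅ 0

Ȟ^0 ≅ 0; Ȟ^1 ≅ 0; Ȟ^2 ≅ 0


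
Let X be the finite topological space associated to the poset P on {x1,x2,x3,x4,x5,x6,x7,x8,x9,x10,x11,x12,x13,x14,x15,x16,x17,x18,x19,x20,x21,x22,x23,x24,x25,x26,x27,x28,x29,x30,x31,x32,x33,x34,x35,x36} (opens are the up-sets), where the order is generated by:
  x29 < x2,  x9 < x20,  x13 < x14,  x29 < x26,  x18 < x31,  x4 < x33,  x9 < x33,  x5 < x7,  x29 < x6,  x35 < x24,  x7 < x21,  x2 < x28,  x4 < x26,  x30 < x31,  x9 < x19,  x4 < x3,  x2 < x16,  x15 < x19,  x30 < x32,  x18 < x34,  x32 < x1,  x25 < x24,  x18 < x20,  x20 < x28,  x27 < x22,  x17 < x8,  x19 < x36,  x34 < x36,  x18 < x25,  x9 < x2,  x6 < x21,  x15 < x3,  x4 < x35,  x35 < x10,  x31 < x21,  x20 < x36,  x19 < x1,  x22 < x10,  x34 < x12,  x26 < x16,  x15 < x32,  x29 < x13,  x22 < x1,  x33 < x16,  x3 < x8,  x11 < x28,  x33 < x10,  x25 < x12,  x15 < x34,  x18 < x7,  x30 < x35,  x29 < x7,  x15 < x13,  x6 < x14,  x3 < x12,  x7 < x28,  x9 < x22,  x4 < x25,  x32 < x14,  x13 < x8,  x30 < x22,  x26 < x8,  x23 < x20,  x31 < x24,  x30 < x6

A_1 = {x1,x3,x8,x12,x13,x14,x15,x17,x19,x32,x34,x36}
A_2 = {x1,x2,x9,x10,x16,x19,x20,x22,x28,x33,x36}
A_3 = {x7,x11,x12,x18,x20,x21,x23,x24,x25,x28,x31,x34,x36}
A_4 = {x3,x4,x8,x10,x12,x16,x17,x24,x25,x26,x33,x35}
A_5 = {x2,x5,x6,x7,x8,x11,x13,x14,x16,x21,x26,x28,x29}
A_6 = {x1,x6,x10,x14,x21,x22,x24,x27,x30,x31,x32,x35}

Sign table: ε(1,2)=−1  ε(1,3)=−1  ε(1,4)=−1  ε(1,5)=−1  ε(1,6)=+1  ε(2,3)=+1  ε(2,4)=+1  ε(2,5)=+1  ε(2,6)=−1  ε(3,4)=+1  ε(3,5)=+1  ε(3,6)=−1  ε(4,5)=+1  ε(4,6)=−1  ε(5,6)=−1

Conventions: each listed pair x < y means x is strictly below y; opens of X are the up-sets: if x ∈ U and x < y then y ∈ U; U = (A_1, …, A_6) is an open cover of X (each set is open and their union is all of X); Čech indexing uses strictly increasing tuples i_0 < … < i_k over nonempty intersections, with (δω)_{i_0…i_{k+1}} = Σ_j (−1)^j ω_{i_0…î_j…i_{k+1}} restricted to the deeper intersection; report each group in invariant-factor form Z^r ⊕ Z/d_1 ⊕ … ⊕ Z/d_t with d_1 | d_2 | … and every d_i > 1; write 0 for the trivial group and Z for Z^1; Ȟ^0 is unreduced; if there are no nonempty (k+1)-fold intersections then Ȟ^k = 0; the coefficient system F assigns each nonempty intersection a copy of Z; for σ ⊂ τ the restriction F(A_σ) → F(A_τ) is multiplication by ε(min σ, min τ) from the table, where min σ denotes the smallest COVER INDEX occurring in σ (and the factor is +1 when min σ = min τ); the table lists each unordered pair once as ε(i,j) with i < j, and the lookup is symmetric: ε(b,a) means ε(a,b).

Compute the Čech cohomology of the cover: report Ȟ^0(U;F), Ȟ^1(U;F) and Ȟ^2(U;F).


Ȟ^0 = Z,  Ȟ^1 = 0,  Ȟ^2 = Z/2

cover nerve:
  A12={x1,x19,x36} A13={x12,x34,x36} A14={x3,x8,x12,x17} A15={x8,x13,x14} A16={x1,x14,x32} A23={x20,x28,x36} A24={x10,x16,x33} A25={x2,x16,x28} A26={x1,x10,x22} A34={x12,x24,x25} A35={x7,x11,x21,x28} A36={x21,x24,x31} A45={x8,x16,x26} A46={x10,x24,x35} A56={x6,x14,x21}
  A123={x36} A126={x1} A134={x12} A145={x8} A156={x14} A235={x28} A245={x16} A246={x10} A346={x24} A356={x21}
C dims 6,15,10; δ0: rk 5, SNF 1^5; δ1: rk 10, SNF 1^9·2
Ȟ^0: (6−5)−0=1 ⇒ Z
Ȟ^1: (15−10)−5=0 ⇒ 0
Ȟ^2: (10−0)−10=0 plus torsion [2] ⇒ Z/2


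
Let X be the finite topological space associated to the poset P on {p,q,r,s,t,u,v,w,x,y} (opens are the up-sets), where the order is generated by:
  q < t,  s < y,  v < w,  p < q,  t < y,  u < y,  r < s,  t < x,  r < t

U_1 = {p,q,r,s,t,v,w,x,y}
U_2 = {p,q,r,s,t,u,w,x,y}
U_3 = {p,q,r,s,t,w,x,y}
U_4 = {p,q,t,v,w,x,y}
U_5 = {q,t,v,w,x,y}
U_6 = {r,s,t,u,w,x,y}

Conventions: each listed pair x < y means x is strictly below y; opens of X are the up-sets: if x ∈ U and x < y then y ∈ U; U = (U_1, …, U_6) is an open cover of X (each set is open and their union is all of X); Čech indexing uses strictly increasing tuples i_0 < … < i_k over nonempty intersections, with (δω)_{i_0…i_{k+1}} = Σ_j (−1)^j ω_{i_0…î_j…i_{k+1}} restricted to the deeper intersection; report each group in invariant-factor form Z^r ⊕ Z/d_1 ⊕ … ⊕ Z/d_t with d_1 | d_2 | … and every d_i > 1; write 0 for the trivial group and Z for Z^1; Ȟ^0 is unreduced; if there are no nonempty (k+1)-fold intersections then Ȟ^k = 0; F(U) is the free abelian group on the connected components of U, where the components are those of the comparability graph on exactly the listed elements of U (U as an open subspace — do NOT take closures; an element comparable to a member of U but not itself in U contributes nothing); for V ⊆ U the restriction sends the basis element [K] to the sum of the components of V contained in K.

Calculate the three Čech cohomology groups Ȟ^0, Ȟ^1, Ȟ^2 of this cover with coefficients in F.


nerve simplices:
  U12={p,q,r,s,t,w,x,y} U13={p,q,r,s,t,w,x,y} U14={p,q,t,v,w,x,y} U15={q,t,v,w,x,y} U16={r,s,t,w,x,y} U23={p,q,r,s,t,w,x,y} U24={p,q,t,w,x,y} U25={q,t,w,x,y} U26={r,s,t,u,w,x,y} U34={p,q,t,w,x,y} U35={q,t,w,x,y} U36={r,s,t,w,x,y} U45={q,t,v,w,x,y} U46={t,w,x,y} U56={t,w,x,y}
  U123={p,q,r,s,t,w,x,y} U124={p,q,t,w,x,y} U125={q,t,w,x,y} U126={r,s,t,w,x,y} U134={p,q,t,w,x,y} U135={q,t,w,x,y} U136={r,s,t,w,x,y} U145={q,t,v,w,x,y} U146={t,w,x,y} U156={t,w,x,y} U234={p,q,t,w,x,y} U235={q,t,w,x,y} U236={r,s,t,w,x,y} U245={q,t,w,x,y} U246={t,w,x,y} U256={t,w,x,y} U345={q,t,w,x,y} U346={t,w,x,y} U356={t,w,x,y} U456={t,w,x,y}
  U1234={p,q,t,w,x,y} U1235={q,t,w,x,y} U1236={r,s,t,w,x,y} U1245={q,t,w,x,y} U1246={t,w,x,y} U1256={t,w,x,y} U1345={q,t,w,x,y} U1346={t,w,x,y} U1356={t,w,x,y} U1456={t,w,x,y} U2345={q,t,w,x,y} U2346={t,w,x,y} U2356={t,w,x,y} U2456={t,w,x,y} U3456={t,w,x,y}
  U12345={q,t,w,x,y} U12346={t,w,x,y} U12356={t,w,x,y} U12456={t,w,x,y} U13456={t,w,x,y} U23456={t,w,x,y}
  U123456={t,w,x,y}
components per intersection:
  U1: {p,q,r,s,t,x,y} {v,w}
  U2: {p,q,r,s,t,u,x,y} {w}
  U3: {p,q,r,s,t,x,y} {w}
  U4: {p,q,t,x,y} {v,w}
  U5: {q,t,x,y} {v,w}
  U6: {r,s,t,u,x,y} {w}
  U12: {p,q,r,s,t,x,y} {w}
  U13: {p,q,r,s,t,x,y} {w}
  U14: {p,q,t,x,y} {v,w}
  U15: {q,t,x,y} {v,w}
  U16: {r,s,t,x,y} {w}
  U23: {p,q,r,s,t,x,y} {w}
  U24: {p,q,t,x,y} {w}
  U25: {q,t,x,y} {w}
  U26: {r,s,t,u,x,y} {w}
  U34: {p,q,t,x,y} {w}
  U35: {q,t,x,y} {w}
  U36: {r,s,t,x,y} {w}
  U45: {q,t,x,y} {v,w}
  U46: {t,x,y} {w}
  U56: {t,x,y} {w}
  U123: {p,q,r,s,t,x,y} {w}
  U124: {p,q,t,x,y} {w}
  U125: {q,t,x,y} {w}
  U126: {r,s,t,x,y} {w}
  U134: {p,q,t,x,y} {w}
  U135: {q,t,x,y} {w}
  U136: {r,s,t,x,y} {w}
  U145: {q,t,x,y} {v,w}
  U146: {t,x,y} {w}
  U156: {t,x,y} {w}
  U234: {p,q,t,x,y} {w}
  U235: {q,t,x,y} {w}
  U236: {r,s,t,x,y} {w}
  U245: {q,t,x,y} {w}
  U246: {t,x,y} {w}
  U256: {t,x,y} {w}
  U345: {q,t,x,y} {w}
  U346: {t,x,y} {w}
  U356: {t,x,y} {w}
  U456: {t,x,y} {w}
  U1234: {p,q,t,x,y} {w}
  U1235: {q,t,x,y} {w}
  U1236: {r,s,t,x,y} {w}
  U1245: {q,t,x,y} {w}
  U1246: {t,x,y} {w}
  U1256: {t,x,y} {w}
  U1345: {q,t,x,y} {w}
  U1346: {t,x,y} {w}
  U1356: {t,x,y} {w}
  U1456: {t,x,y} {w}
  U2345: {q,t,x,y} {w}
  U2346: {t,x,y} {w}
  U2356: {t,x,y} {w}
  U2456: {t,x,y} {w}
  U3456: {t,x,y} {w}
  U12345: {q,t,x,y} {w}
  U12346: {t,x,y} {w}
  U12356: {t,x,y} {w}
  U12456: {t,x,y} {w}
  U13456: {t,x,y} {w}
  U23456: {t,x,y} {w}
  U123456: {t,x,y} {w}
C dims 12,30,40,30; δ0: rk 10, SNF 1^10; δ1: rk 20, SNF 1^20; δ2: rk 20, SNF 1^20
degree 0: 12−10−0 = 2 → Ȟ^0 ≅ Z^2
degree 1: 30−20−10 = 0 → Ȟ^1 ≅ 0
degree 2: 40−20−20 = 0 → Ȟ^2 ≅ 0

Ȟ^0 = Z^2,  Ȟ^1 = 0,  Ȟ^2 = 0


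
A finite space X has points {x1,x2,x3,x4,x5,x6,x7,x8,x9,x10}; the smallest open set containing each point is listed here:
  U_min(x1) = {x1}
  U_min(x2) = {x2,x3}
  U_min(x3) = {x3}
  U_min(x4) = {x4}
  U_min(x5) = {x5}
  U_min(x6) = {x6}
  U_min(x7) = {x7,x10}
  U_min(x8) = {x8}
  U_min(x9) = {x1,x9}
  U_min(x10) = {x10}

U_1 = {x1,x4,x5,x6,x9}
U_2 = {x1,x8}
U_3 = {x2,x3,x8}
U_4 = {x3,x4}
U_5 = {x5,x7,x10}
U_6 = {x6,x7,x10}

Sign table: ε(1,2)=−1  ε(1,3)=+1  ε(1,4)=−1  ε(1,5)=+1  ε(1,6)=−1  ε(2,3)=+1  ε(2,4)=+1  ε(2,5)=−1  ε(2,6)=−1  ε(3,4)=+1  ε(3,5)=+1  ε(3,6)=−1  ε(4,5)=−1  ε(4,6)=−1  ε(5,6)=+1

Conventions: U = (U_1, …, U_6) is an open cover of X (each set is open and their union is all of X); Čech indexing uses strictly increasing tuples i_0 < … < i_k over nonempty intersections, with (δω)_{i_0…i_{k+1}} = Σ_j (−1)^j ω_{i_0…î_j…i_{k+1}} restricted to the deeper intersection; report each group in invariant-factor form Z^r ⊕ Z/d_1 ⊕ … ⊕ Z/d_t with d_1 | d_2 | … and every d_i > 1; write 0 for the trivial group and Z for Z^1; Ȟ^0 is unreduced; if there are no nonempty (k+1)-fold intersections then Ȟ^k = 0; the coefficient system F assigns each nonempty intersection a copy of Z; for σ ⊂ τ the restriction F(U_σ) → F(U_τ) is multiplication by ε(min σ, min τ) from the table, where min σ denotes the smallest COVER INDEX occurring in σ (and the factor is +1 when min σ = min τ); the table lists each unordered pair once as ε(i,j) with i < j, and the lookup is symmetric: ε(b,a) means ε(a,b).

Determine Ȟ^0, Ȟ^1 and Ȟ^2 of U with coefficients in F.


cover nerve:
  U12={x1} U14={x4} U15={x5} U16={x6} U23={x8} U34={x3} U56={x7,x10}
C dims 6,7; δ0: rk 6, SNF 1^5·2
Ȟ^0: (6−6)−0=0 ⇒ 0
Ȟ^1: (7−0)−6=1 plus torsion [2] ⇒ Z ⊕ Z/2
Ȟ^2: (0−0)−0=0 ⇒ 0

Ȟ^0 = 0; Ȟ^1 = Z ⊕ Z/2; Ȟ^2 = 0


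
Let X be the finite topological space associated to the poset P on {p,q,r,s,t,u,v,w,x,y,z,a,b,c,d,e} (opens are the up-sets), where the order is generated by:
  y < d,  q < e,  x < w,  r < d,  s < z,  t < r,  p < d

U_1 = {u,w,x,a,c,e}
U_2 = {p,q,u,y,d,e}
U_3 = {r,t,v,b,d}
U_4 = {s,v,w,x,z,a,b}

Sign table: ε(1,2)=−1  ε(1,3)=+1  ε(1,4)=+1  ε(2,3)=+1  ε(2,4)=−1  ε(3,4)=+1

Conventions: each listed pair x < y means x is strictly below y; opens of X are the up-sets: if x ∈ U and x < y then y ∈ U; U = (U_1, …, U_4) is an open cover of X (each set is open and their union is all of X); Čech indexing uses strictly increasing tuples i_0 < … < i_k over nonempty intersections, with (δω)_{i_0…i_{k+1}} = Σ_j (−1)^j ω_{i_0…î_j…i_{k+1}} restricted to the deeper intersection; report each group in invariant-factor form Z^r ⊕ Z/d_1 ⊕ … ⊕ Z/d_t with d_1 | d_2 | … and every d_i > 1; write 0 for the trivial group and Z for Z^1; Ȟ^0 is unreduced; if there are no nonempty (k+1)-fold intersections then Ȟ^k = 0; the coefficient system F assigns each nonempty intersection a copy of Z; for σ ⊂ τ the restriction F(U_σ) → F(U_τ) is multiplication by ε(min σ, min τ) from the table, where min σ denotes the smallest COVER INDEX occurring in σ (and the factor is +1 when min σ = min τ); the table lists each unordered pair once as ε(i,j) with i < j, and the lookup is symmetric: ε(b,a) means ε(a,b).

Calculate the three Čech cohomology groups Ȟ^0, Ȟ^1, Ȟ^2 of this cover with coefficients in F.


Ȟ^0 ≅ 0,  Ȟ^1 ≅ Z/2,  Ȟ^2 ≅ 0

nerve simplices:
  U12={u,e} U14={w,x,a} U23={d} U34={v,b}
C dims 4,4; δ0: rk 4, SNF 1^3·2
degree 0: 4−4−0 = 0 → Ȟ^0 ≅ 0
degree 1: 4−0−4 = 0 plus torsion [2] → Ȟ^1 ≅ Z/2
degree 2: 0−0−0 = 0 → Ȟ^2 ≅ 0


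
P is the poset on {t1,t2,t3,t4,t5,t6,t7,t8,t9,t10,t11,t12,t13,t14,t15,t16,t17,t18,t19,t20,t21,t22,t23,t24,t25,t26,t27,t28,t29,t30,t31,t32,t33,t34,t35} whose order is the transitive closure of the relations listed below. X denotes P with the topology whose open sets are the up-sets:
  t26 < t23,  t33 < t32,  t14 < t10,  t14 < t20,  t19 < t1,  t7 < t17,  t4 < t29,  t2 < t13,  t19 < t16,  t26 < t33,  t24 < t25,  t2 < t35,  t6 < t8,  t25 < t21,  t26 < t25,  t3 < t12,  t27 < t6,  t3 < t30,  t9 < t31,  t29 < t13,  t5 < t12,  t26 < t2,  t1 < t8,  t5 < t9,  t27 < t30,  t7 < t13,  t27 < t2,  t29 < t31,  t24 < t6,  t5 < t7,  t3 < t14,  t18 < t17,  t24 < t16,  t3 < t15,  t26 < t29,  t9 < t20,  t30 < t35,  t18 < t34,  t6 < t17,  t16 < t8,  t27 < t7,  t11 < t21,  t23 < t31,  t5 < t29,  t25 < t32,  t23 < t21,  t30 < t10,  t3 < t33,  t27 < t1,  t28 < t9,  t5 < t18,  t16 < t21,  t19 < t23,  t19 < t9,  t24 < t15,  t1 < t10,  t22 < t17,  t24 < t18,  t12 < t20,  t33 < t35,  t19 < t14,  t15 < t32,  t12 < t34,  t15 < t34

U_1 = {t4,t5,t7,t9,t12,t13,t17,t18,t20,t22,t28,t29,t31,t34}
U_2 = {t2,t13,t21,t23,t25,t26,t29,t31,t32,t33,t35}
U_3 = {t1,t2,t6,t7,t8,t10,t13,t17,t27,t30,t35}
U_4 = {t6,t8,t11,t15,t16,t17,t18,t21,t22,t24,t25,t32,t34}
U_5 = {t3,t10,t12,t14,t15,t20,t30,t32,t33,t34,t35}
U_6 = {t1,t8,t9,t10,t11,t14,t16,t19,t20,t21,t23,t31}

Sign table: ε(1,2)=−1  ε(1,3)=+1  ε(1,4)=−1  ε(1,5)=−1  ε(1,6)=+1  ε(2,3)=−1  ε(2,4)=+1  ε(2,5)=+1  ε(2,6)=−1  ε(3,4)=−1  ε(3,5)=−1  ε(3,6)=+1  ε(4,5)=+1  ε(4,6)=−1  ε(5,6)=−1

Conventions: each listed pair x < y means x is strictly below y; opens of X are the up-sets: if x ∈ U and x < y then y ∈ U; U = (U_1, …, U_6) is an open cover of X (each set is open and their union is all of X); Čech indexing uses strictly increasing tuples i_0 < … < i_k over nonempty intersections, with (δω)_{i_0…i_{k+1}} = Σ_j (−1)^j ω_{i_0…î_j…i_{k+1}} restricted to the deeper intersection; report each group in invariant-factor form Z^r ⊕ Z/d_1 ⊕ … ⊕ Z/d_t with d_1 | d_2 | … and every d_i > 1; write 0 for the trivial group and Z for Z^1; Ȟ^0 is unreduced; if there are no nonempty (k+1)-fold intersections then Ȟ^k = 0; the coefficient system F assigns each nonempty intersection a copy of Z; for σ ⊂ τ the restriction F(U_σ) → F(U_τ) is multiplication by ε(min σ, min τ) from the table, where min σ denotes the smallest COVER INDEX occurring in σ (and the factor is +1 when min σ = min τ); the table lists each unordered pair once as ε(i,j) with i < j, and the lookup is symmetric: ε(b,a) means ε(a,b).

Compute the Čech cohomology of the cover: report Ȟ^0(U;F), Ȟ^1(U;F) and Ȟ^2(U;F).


Ȟ^0 = Z,  Ȟ^1 = 0,  Ȟ^2 = Z/2

nerve of the cover:
  U12={t13,t29,t31} U13={t7,t13,t17} U14={t17,t18,t22,t34} U15={t12,t20,t34} U16={t9,t20,t31} U23={t2,t13,t35} U24={t21,t25,t32} U25={t32,t33,t35} U26={t21,t23,t31} U34={t6,t8,t17} U35={t10,t30,t35} U36={t1,t8,t10} U45={t15,t32,t34} U46={t8,t11,t16,t21} U56={t10,t14,t20}
  U123={t13} U126={t31} U134={t17} U145={t34} U156={t20} U235={t35} U245={t32} U246={t21} U346={t8} U356={t10}
C dims 6,15,10; δ0: rk 5, SNF 1^5; δ1: rk 10, SNF 1^9·2
Ȟ^0 = (6 − 5) − 0 = 1, so Ȟ^0 ≅ Z
Ȟ^1 = (15 − 10) − 5 = 0, so Ȟ^1 ≅ 0
Ȟ^2 = (10 − 0) − 10 = 0 plus torsion [2], so Ȟ^2 ≅ Z/2


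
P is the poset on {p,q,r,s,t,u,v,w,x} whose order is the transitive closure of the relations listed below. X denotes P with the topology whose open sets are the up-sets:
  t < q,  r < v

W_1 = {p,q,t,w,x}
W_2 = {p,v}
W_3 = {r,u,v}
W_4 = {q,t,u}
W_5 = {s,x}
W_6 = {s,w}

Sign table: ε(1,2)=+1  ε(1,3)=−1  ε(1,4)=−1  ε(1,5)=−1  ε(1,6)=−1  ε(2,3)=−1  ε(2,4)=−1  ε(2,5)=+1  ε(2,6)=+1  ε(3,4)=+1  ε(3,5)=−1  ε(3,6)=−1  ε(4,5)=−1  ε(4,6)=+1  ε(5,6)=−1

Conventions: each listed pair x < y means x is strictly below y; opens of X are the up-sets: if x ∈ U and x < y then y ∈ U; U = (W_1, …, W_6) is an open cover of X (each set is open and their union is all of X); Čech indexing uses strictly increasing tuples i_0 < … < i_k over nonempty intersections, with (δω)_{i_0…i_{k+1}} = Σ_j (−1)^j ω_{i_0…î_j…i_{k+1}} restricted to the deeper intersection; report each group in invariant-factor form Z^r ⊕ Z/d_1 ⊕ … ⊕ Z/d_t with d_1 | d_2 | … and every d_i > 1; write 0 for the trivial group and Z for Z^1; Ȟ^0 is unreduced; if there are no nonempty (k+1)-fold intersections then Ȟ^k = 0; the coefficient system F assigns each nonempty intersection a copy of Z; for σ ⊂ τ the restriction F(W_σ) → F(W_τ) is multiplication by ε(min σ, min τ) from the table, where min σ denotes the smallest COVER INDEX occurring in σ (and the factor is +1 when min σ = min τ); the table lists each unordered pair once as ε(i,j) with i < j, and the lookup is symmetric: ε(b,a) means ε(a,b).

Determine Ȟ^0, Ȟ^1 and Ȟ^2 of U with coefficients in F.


Ȟ^0 ≅ 0,  Ȟ^1 ≅ Z ⊕ Z/2,  Ȟ^2 ≅ 0

nerve of the cover:
  W12={p} W14={q,t} W15={x} W16={w} W23={v} W34={u} W56={s}
C dims 6,7; δ0: rk 6, SNF 1^5·2
Ȟ^0 = (6 − 6) − 0 = 0, so Ȟ^0 ≅ 0
Ȟ^1 = (7 − 0) − 6 = 1 plus torsion [2], so Ȟ^1 ≅ Z ⊕ Z/2
Ȟ^2 = (0 − 0) − 0 = 0, so Ȟ^2 ≅ 0
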